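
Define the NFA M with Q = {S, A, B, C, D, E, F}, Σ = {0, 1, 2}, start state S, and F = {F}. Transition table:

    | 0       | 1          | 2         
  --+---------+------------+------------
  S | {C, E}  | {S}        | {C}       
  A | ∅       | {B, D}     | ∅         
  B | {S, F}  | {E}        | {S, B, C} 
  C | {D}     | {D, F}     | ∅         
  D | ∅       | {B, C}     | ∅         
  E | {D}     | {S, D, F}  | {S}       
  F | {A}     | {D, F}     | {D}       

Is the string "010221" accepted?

Start in {S}.
Read '0': {S} → {C, E}.
Read '1': {C, E} → {S, D, F}.
Read '0': {S, D, F} → {A, C, E}.
Read '2': {A, C, E} → {S}.
Read '2': {S} → {C}.
Read '1': {C} → {D, F}.
The final set {D, F} contains the accepting state F.

Yes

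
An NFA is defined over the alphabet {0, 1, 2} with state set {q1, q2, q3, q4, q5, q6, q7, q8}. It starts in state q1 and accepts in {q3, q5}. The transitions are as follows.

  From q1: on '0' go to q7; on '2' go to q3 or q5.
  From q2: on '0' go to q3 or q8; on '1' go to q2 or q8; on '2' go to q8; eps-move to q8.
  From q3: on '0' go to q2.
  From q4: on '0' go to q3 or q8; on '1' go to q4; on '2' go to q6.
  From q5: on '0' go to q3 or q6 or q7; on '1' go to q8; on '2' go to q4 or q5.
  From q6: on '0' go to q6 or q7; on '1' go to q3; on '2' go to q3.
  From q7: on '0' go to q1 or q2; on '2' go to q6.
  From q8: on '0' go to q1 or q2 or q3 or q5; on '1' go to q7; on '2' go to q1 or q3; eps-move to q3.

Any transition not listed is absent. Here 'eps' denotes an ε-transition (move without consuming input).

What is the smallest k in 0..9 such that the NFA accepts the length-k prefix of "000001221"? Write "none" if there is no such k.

2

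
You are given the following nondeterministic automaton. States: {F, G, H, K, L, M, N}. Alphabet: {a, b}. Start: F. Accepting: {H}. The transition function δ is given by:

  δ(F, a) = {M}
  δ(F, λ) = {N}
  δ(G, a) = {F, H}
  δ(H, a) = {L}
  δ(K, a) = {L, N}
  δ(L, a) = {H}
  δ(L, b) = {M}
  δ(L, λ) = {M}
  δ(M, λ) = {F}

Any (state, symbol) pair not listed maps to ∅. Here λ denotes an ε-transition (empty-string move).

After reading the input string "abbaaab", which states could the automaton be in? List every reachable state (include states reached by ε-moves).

Start: ε-closure({F}) = {F, N}.
Read 'a': {F, N} → {F, M, N}.
Read 'b': {F, M, N} → ∅.
The set is empty and remains empty for the remaining 5 symbols.

∅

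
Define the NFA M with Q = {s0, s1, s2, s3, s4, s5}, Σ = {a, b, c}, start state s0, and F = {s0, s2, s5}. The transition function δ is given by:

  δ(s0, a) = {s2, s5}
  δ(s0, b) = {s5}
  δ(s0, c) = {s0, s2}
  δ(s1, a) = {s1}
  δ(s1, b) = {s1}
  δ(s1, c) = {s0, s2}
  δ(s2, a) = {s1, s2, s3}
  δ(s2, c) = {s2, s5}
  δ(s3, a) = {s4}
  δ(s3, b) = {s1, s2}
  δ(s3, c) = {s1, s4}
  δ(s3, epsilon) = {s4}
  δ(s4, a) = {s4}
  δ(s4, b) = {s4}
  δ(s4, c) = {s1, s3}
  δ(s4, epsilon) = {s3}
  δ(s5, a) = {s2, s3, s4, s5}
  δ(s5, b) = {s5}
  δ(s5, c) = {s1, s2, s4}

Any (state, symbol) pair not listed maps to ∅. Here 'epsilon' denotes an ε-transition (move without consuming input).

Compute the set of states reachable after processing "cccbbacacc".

Start in {s0}.
Read 'c': s0→{s0, s2}; now {s0, s2}.
Read 'c': s0→{s0, s2}, s2→{s2, s5}; now {s0, s2, s5}.
Read 'c': s0→{s0, s2}, s2→{s2, s5}, s5→{s1, s2, s4}; union {s0, s1, s2, s4, s5}; ε-closure = {s0, s1, s2, s3, s4, s5}.
Read 'b': s0→{s5}, s1→{s1}, s2→∅, s3→{s1, s2}, s4→{s4}, s5→{s5}; union {s1, s2, s4, s5}; ε-closure = {s1, s2, s3, s4, s5}.
Read 'b': s1→{s1}, s2→∅, s3→{s1, s2}, s4→{s4}, s5→{s5}; union {s1, s2, s4, s5}; ε-closure = {s1, s2, s3, s4, s5}.
Read 'a': s1→{s1}, s2→{s1, s2, s3}, s3→{s4}, s4→{s4}, s5→{s2, s3, s4, s5}; now {s1, s2, s3, s4, s5}.
Read 'c': s1→{s0, s2}, s2→{s2, s5}, s3→{s1, s4}, s4→{s1, s3}, s5→{s1, s2, s4}; now {s0, s1, s2, s3, s4, s5}.
Read 'a': s0→{s2, s5}, s1→{s1}, s2→{s1, s2, s3}, s3→{s4}, s4→{s4}, s5→{s2, s3, s4, s5}; now {s1, s2, s3, s4, s5}.
Read 'c': s1→{s0, s2}, s2→{s2, s5}, s3→{s1, s4}, s4→{s1, s3}, s5→{s1, s2, s4}; now {s0, s1, s2, s3, s4, s5}.
Read 'c': s0→{s0, s2}, s1→{s0, s2}, s2→{s2, s5}, s3→{s1, s4}, s4→{s1, s3}, s5→{s1, s2, s4}; now {s0, s1, s2, s3, s4, s5}.

{s0, s1, s2, s3, s4, s5}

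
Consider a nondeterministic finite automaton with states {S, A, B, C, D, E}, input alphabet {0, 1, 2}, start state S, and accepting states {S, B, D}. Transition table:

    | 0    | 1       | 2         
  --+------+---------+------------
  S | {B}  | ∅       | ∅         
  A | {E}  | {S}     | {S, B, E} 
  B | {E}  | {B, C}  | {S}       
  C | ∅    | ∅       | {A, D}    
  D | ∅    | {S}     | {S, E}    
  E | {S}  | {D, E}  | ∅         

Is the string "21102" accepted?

No

Start in {S}.
Read '2': {S} → ∅.
The set is empty and remains empty for the remaining 4 symbols.
The final set ∅ contains no accepting state.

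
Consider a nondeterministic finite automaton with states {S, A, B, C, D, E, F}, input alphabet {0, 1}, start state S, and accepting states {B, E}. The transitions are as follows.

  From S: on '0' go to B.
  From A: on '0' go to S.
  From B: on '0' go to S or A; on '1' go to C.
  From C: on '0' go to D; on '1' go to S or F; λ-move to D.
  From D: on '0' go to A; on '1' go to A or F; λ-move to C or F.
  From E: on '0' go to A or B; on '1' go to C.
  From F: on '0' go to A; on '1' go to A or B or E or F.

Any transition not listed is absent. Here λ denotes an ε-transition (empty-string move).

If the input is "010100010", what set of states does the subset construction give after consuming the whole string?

{A, C, D, F}

Start in {S}.
Read '0': S→{B}; now {B}.
Read '1': B→{C}; union {C}; ε-closure = {C, D, F}.
Read '0': C→{D}, D→{A}, F→{A}; union {A, D}; ε-closure = {A, C, D, F}.
Read '1': A→∅, C→{S, F}, D→{A, F}, F→{A, B, E, F}; now {S, A, B, E, F}.
Read '0': S→{B}, A→{S}, B→{S, A}, E→{A, B}, F→{A}; now {S, A, B}.
Read '0': S→{B}, A→{S}, B→{S, A}; now {S, A, B}.
Read '0': S→{B}, A→{S}, B→{S, A}; now {S, A, B}.
Read '1': S→∅, A→∅, B→{C}; union {C}; ε-closure = {C, D, F}.
Read '0': C→{D}, D→{A}, F→{A}; union {A, D}; ε-closure = {A, C, D, F}.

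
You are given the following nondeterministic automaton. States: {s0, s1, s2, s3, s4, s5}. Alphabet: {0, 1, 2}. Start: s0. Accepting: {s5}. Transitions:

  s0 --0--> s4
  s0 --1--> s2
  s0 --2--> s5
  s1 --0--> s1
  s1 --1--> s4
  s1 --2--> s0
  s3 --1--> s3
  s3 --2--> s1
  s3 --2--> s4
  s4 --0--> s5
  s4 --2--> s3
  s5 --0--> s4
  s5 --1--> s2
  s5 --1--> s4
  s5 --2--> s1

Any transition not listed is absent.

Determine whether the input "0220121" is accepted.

No

Start in {s0}.
Read '0': s0→{s4}; now {s4}.
Read '2': s4→{s3}; now {s3}.
Read '2': s3→{s1, s4}; now {s1, s4}.
Read '0': s1→{s1}, s4→{s5}; now {s1, s5}.
Read '1': s1→{s4}, s5→{s2, s4}; now {s2, s4}.
Read '2': s2→∅, s4→{s3}; now {s3}.
Read '1': s3→{s3}; now {s3}.
The final set {s3} contains no accepting state.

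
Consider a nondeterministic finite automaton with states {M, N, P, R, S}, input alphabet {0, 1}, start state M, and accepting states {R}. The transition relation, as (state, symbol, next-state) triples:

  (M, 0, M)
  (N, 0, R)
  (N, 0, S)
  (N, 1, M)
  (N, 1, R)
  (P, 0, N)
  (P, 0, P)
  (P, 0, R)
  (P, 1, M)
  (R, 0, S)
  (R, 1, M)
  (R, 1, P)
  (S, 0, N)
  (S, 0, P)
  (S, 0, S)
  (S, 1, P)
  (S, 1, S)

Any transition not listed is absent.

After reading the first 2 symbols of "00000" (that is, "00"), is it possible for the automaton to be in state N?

No

Start in {M}.
Read '0': M→{M}; now {M}.
Read '0': M→{M}; now {M}.
State N is not in {M}.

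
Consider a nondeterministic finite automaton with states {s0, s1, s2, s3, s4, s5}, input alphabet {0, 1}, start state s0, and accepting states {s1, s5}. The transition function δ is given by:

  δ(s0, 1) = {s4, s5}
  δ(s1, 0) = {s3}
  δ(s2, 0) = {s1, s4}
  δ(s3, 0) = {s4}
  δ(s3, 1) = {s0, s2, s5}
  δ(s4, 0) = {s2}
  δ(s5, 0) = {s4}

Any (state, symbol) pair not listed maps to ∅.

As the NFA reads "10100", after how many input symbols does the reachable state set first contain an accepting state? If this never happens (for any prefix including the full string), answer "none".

1

Start in {s0}.
Read '1': s0→{s4, s5}; now {s4, s5}.
None of the earlier sets intersect F, but {s4, s5} does.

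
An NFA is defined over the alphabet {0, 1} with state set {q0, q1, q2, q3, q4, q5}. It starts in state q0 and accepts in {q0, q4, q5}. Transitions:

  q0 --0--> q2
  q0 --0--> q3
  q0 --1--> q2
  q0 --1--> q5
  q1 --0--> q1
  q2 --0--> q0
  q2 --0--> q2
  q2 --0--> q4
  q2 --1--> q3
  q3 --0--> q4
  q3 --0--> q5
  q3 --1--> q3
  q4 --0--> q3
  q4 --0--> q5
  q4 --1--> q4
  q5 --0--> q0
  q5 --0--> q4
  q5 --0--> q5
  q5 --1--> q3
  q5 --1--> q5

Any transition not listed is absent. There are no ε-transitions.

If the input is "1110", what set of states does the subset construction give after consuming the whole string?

{q0, q4, q5}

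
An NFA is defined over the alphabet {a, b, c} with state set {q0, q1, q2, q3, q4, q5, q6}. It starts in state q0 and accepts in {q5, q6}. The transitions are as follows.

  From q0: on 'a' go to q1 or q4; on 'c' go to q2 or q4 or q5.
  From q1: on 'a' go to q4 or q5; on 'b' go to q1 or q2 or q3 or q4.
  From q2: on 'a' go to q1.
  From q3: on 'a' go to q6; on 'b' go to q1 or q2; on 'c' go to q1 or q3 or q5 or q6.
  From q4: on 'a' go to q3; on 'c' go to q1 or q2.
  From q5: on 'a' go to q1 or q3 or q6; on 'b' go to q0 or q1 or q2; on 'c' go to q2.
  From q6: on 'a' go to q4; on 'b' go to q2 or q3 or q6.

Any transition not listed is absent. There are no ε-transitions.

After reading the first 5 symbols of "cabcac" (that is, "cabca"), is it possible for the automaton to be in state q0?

Start in {q0}.
Read 'c': q0→{q2, q4, q5}; now {q2, q4, q5}.
Read 'a': q2→{q1}, q4→{q3}, q5→{q1, q3, q6}; now {q1, q3, q6}.
Read 'b': q1→{q1, q2, q3, q4}, q3→{q1, q2}, q6→{q2, q3, q6}; now {q1, q2, q3, q4, q6}.
Read 'c': q1→∅, q2→∅, q3→{q1, q3, q5, q6}, q4→{q1, q2}, q6→∅; now {q1, q2, q3, q5, q6}.
Read 'a': q1→{q4, q5}, q2→{q1}, q3→{q6}, q5→{q1, q3, q6}, q6→{q4}; now {q1, q3, q4, q5, q6}.
State q0 is not in {q1, q3, q4, q5, q6}.

No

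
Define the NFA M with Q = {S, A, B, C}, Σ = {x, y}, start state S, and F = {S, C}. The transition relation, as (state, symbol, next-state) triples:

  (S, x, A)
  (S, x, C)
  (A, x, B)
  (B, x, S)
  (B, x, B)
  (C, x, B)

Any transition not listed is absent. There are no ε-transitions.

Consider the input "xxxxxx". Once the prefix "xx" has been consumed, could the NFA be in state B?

Yes

Start in {S}.
Read 'x': {S} → {A, C}.
Read 'x': {A, C} → {B}.
State B is in {B}.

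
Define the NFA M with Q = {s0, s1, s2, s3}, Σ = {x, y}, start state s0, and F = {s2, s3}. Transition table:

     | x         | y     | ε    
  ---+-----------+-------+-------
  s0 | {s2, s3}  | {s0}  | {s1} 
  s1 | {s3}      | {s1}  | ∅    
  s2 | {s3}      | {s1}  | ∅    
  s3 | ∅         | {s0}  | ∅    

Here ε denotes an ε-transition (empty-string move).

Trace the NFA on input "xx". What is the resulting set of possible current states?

{s3}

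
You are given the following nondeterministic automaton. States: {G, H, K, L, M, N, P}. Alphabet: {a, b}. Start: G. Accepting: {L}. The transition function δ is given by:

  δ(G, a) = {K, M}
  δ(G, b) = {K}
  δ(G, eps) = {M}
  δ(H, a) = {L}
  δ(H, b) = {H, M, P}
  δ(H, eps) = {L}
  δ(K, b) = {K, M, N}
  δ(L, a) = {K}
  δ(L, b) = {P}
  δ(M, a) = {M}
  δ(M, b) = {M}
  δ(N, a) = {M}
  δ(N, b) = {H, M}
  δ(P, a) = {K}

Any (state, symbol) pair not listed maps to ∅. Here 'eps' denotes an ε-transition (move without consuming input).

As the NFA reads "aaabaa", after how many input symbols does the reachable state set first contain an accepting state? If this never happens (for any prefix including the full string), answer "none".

none

Start: ε-closure({G}) = {G, M}.
Read 'a': G→{K, M}, M→{M}; now {K, M}.
Read 'a': K→∅, M→{M}; now {M}.
Read 'a': M→{M}; now {M}.
Read 'b': M→{M}; now {M}.
Read 'a': M→{M}; now {M}.
Read 'a': M→{M}; now {M}.
No reachable set along the way intersects F.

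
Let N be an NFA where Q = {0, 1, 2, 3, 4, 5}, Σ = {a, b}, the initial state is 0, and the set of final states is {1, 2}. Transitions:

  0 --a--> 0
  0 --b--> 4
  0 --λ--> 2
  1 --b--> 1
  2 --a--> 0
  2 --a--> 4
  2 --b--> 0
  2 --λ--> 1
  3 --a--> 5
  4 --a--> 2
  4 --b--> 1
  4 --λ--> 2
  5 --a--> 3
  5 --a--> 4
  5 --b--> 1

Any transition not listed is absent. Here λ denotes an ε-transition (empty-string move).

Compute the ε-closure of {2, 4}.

Begin with {2, 4}.
ε-move 2 → 1; add 1.

{1, 2, 4}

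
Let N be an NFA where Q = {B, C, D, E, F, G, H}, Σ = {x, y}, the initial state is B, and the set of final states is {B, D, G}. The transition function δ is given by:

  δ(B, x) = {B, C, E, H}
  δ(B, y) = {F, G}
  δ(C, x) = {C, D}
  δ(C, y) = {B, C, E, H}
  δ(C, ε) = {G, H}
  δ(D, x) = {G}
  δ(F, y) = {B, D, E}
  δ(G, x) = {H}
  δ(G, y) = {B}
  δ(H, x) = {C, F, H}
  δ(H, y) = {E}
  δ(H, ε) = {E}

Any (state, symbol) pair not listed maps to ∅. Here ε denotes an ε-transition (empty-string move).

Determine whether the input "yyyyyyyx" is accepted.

No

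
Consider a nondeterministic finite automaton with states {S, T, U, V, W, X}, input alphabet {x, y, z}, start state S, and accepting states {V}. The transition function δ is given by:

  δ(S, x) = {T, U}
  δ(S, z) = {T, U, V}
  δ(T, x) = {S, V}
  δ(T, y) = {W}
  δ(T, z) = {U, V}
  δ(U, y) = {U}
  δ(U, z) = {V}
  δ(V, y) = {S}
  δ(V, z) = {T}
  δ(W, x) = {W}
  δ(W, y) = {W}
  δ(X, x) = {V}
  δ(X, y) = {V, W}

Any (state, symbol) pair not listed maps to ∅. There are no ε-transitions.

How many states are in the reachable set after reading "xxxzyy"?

1

Start in {S}.
Read 'x': {S} → {T, U}.
Read 'x': {T, U} → {S, V}.
Read 'x': {S, V} → {T, U}.
Read 'z': {T, U} → {U, V}.
Read 'y': {U, V} → {S, U}.
Read 'y': {S, U} → {U}.
That set has 1 state.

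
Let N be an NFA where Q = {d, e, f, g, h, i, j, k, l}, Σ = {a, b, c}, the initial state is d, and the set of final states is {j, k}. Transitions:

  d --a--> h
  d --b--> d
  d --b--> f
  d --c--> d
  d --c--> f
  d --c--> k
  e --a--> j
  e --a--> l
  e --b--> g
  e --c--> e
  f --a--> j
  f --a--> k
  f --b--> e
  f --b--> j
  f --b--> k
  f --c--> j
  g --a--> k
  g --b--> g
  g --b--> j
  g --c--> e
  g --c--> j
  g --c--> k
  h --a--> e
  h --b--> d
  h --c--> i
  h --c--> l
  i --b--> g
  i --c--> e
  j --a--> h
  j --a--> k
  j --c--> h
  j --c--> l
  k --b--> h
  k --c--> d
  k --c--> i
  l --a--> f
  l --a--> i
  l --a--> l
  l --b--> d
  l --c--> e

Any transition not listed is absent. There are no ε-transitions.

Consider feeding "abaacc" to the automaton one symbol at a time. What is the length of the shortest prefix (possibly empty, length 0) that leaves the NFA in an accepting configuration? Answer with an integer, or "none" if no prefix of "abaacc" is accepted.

Start in {d}.
Read 'a': {d} → {h}.
Read 'b': {h} → {d}.
Read 'a': {d} → {h}.
Read 'a': {h} → {e}.
Read 'c': {e} → {e}.
Read 'c': {e} → {e}.
No reachable set along the way intersects F.

none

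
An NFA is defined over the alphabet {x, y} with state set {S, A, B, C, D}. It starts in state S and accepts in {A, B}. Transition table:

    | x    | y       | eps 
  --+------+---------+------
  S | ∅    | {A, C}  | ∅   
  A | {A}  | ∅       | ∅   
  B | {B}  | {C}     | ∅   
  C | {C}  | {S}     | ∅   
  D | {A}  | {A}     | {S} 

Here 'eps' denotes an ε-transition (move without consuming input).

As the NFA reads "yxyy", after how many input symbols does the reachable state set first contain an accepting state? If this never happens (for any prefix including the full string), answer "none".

1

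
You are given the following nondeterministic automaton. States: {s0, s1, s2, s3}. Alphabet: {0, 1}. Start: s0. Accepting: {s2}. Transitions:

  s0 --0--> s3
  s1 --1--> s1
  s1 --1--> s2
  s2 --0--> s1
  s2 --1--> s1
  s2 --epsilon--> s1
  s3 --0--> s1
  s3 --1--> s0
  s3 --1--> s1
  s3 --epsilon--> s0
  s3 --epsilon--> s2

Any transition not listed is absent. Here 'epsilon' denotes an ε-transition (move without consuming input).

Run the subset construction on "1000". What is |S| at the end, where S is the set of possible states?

0

Start in {s0}.
Read '1': s0→∅; now ∅.
The set is empty and remains empty for the remaining 3 symbols.
That set has 0 states.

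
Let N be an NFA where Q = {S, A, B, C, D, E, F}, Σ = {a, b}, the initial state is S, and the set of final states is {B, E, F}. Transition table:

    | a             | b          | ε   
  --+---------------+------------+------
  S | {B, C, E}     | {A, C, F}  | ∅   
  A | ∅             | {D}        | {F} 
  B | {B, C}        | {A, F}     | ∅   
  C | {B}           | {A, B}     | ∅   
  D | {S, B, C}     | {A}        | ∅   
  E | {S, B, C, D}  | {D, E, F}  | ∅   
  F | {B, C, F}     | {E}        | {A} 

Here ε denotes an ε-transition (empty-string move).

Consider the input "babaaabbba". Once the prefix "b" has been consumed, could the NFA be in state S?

No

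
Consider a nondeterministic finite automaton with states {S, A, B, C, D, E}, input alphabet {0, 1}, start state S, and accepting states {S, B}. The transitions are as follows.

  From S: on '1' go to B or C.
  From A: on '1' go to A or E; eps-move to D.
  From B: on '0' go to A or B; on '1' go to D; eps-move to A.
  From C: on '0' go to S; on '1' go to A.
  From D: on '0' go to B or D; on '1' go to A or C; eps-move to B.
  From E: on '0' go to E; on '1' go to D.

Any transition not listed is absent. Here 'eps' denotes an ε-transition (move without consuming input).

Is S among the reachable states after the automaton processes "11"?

No

Start in {S}.
Read '1': {S} → {A, B, C, D}.
Read '1': {A, B, C, D} → {A, B, C, D, E}.
State S is not in {A, B, C, D, E}.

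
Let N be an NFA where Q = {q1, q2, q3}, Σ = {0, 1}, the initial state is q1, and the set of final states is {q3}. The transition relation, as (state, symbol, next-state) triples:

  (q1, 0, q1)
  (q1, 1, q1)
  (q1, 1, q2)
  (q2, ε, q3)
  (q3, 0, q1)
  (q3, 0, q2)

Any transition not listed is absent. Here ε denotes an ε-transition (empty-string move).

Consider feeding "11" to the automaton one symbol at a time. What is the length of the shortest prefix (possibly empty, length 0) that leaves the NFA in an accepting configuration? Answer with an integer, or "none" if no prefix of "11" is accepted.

1

Start in {q1}.
Read '1': {q1} → {q1, q2, q3}.
None of the earlier sets intersect F, but {q1, q2, q3} does.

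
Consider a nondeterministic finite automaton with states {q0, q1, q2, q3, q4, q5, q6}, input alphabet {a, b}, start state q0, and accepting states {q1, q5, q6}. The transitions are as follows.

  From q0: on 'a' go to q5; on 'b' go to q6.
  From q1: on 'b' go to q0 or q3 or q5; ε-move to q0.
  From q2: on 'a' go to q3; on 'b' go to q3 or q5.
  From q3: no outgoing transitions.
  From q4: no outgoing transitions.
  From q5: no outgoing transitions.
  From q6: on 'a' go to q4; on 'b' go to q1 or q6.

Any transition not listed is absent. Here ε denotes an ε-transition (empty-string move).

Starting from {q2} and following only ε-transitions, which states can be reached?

Begin with {q2}.
No ε-moves leave this set, so the closure equals the set itself.

{q2}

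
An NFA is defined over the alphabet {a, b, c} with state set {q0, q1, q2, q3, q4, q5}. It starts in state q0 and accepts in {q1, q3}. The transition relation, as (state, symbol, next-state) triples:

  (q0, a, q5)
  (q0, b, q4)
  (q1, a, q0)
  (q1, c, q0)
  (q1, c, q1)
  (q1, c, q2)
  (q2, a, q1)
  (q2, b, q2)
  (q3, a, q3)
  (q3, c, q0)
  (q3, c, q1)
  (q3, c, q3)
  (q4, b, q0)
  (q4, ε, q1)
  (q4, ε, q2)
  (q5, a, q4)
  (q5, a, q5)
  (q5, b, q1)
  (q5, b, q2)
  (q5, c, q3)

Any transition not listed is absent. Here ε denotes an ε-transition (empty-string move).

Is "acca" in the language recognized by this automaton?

Start in {q0}.
Read 'a': q0→{q5}; now {q5}.
Read 'c': q5→{q3}; now {q3}.
Read 'c': q3→{q0, q1, q3}; now {q0, q1, q3}.
Read 'a': q0→{q5}, q1→{q0}, q3→{q3}; now {q0, q3, q5}.
The final set {q0, q3, q5} contains the accepting state q3.

Yes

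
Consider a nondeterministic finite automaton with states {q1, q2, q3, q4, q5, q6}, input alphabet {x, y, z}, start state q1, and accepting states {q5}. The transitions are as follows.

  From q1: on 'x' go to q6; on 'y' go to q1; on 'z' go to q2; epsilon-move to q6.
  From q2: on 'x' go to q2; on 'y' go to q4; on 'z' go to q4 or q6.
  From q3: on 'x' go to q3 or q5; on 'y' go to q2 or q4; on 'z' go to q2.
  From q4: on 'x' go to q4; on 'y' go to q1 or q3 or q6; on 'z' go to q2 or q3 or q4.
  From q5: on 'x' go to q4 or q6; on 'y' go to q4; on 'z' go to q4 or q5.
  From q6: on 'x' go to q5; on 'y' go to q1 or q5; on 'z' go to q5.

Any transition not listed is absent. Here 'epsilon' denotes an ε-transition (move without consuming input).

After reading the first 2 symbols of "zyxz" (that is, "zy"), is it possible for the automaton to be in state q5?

Start: ε-closure({q1}) = {q1, q6}.
Read 'z': {q1, q6} → {q2, q5}.
Read 'y': {q2, q5} → {q4}.
State q5 is not in {q4}.

No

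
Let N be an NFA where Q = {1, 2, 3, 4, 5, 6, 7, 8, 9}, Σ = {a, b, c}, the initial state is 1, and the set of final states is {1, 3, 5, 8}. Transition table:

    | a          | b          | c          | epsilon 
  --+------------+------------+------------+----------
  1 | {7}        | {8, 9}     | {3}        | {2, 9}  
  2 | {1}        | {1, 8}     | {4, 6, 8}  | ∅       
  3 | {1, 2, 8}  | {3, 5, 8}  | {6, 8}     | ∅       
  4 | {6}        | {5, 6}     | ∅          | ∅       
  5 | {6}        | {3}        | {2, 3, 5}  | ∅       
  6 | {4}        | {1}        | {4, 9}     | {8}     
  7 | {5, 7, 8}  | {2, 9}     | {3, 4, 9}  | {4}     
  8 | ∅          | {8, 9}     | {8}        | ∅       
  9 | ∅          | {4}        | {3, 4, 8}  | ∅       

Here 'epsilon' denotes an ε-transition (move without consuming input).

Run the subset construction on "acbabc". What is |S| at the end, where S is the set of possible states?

7

Start: ε-closure({1}) = {1, 2, 9}.
Read 'a': 1→{7}, 2→{1}, 9→∅; union {1, 7}; ε-closure = {1, 2, 4, 7, 9}.
Read 'c': 1→{3}, 2→{4, 6, 8}, 4→∅, 7→{3, 4, 9}, 9→{3, 4, 8}; now {3, 4, 6, 8, 9}.
Read 'b': 3→{3, 5, 8}, 4→{5, 6}, 6→{1}, 8→{8, 9}, 9→{4}; union {1, 3, 4, 5, 6, 8, 9}; ε-closure = {1, 2, 3, 4, 5, 6, 8, 9}.
Read 'a': 1→{7}, 2→{1}, 3→{1, 2, 8}, 4→{6}, 5→{6}, 6→{4}, 8→∅, 9→∅; union {1, 2, 4, 6, 7, 8}; ε-closure = {1, 2, 4, 6, 7, 8, 9}.
Read 'b': 1→{8, 9}, 2→{1, 8}, 4→{5, 6}, 6→{1}, 7→{2, 9}, 8→{8, 9}, 9→{4}; now {1, 2, 4, 5, 6, 8, 9}.
Read 'c': 1→{3}, 2→{4, 6, 8}, 4→∅, 5→{2, 3, 5}, 6→{4, 9}, 8→{8}, 9→{3, 4, 8}; now {2, 3, 4, 5, 6, 8, 9}.
That set has 7 states.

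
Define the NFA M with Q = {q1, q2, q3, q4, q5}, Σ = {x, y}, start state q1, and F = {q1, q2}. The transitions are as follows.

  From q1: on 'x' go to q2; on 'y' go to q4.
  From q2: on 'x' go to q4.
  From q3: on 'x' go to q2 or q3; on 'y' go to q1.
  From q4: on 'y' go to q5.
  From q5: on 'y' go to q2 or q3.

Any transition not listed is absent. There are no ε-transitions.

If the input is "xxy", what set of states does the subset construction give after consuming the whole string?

Start in {q1}.
Read 'x': q1→{q2}; now {q2}.
Read 'x': q2→{q4}; now {q4}.
Read 'y': q4→{q5}; now {q5}.

{q5}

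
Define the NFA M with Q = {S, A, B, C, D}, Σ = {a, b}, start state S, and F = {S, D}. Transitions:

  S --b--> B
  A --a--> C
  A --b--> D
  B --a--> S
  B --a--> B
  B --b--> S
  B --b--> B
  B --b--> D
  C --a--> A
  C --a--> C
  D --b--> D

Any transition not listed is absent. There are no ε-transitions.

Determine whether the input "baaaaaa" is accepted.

Start in {S}.
Read 'b': {S} → {B}.
Read 'a': {B} → {S, B}.
Read 'a': {S, B} → {S, B}.
Read 'a': {S, B} → {S, B}.
Read 'a': {S, B} → {S, B}.
Read 'a': {S, B} → {S, B}.
Read 'a': {S, B} → {S, B}.
The final set {S, B} contains the accepting state S.

Yes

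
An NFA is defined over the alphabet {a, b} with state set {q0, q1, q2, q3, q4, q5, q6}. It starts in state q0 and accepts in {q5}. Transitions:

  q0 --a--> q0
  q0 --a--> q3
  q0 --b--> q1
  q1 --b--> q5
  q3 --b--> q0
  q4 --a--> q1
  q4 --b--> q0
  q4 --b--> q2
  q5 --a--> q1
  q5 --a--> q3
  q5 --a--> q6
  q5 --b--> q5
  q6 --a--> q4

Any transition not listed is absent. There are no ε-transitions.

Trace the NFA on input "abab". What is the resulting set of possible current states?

{q0, q1}

Start in {q0}.
Read 'a': q0→{q0, q3}; now {q0, q3}.
Read 'b': q0→{q1}, q3→{q0}; now {q0, q1}.
Read 'a': q0→{q0, q3}, q1→∅; now {q0, q3}.
Read 'b': q0→{q1}, q3→{q0}; now {q0, q1}.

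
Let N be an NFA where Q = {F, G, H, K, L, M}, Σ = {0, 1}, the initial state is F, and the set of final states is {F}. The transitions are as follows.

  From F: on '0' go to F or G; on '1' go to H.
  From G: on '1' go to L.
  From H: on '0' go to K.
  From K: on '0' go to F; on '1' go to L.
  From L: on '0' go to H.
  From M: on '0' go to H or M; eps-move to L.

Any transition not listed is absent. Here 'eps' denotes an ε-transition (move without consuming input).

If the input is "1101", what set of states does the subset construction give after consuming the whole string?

Start in {F}.
Read '1': F→{H}; now {H}.
Read '1': H→∅; now ∅.
The set is empty and remains empty for the remaining 2 symbols.

∅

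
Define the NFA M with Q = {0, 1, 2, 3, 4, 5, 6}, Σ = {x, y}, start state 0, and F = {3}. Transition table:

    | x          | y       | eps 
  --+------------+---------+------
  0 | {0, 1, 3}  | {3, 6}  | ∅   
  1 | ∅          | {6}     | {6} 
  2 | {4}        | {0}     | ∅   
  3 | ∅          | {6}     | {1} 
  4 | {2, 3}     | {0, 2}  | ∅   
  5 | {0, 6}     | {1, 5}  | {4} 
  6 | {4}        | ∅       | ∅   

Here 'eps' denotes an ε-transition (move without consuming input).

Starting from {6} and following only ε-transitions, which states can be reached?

{6}

Begin with {6}.
No ε-moves leave this set, so the closure equals the set itself.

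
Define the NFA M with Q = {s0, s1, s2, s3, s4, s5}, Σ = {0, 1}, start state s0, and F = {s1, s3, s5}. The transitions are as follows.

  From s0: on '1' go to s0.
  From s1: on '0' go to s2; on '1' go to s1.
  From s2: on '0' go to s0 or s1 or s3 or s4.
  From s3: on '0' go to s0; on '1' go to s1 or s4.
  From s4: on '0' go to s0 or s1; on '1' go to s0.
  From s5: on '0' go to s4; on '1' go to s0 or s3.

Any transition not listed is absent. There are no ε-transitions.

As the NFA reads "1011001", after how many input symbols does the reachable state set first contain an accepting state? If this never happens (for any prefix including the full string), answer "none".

Start in {s0}.
Read '1': {s0} → {s0}.
Read '0': {s0} → ∅.
The set is empty and remains empty for the remaining 5 symbols.
No reachable set along the way intersects F.

none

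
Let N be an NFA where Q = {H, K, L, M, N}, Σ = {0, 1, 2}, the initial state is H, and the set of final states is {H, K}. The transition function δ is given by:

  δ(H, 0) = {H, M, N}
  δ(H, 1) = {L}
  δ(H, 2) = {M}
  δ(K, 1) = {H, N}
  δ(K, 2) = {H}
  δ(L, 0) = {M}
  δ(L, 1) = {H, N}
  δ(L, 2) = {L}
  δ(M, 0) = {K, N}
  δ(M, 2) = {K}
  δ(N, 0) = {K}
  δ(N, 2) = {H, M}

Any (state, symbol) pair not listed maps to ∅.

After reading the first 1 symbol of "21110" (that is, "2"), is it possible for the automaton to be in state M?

Yes

Start in {H}.
Read '2': {H} → {M}.
State M is in {M}.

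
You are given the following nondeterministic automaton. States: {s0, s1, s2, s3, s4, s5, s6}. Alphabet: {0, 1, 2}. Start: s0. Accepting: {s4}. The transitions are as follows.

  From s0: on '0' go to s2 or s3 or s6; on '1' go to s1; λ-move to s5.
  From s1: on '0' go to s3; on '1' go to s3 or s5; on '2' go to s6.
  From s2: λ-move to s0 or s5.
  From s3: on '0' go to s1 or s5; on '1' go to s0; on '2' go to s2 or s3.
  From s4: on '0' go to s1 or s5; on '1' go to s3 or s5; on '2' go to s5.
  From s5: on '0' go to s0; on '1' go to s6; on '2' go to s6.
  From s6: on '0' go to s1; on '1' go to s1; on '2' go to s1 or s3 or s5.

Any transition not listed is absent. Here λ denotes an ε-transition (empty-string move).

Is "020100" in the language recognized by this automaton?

Start: ε-closure({s0}) = {s0, s5}.
Read '0': {s0, s5} → {s0, s2, s3, s5, s6}.
Read '2': {s0, s2, s3, s5, s6} → {s0, s1, s2, s3, s5, s6}.
Read '0': {s0, s1, s2, s3, s5, s6} → {s0, s1, s2, s3, s5, s6}.
Read '1': {s0, s1, s2, s3, s5, s6} → {s0, s1, s3, s5, s6}.
Read '0': {s0, s1, s3, s5, s6} → {s0, s1, s2, s3, s5, s6}.
Read '0': {s0, s1, s2, s3, s5, s6} → {s0, s1, s2, s3, s5, s6}.
The final set {s0, s1, s2, s3, s5, s6} contains no accepting state.

No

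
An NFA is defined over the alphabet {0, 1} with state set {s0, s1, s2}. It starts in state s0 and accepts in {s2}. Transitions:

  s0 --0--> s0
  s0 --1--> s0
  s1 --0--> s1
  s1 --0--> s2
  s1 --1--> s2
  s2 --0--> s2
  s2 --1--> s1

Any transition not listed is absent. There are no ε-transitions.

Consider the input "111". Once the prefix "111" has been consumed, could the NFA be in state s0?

Yes

Start in {s0}.
Read '1': {s0} → {s0}.
Read '1': {s0} → {s0}.
Read '1': {s0} → {s0}.
State s0 is in {s0}.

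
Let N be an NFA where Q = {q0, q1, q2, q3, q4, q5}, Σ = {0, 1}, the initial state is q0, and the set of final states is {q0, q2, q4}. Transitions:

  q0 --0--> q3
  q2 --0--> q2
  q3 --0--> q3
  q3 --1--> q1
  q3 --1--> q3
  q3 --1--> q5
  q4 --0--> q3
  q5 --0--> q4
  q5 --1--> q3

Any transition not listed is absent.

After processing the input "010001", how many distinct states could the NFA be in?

Start in {q0}.
Read '0': {q0} → {q3}.
Read '1': {q3} → {q1, q3, q5}.
Read '0': {q1, q3, q5} → {q3, q4}.
Read '0': {q3, q4} → {q3}.
Read '0': {q3} → {q3}.
Read '1': {q3} → {q1, q3, q5}.
That set has 3 states.

3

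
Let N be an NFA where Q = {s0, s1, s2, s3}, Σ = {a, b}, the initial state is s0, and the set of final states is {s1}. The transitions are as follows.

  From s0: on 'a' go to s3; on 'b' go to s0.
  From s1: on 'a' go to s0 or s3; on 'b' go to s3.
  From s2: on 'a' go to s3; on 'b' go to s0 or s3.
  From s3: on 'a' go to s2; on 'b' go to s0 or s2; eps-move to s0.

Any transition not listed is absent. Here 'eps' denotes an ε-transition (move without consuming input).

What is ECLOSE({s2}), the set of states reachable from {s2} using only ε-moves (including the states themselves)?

Begin with {s2}.
No ε-moves leave this set, so the closure equals the set itself.

{s2}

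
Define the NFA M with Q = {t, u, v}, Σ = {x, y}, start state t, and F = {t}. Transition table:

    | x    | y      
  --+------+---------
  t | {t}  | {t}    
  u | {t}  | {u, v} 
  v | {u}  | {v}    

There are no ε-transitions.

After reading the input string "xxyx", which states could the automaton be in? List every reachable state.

Start in {t}.
Read 'x': {t} → {t}.
Read 'x': {t} → {t}.
Read 'y': {t} → {t}.
Read 'x': {t} → {t}.

{t}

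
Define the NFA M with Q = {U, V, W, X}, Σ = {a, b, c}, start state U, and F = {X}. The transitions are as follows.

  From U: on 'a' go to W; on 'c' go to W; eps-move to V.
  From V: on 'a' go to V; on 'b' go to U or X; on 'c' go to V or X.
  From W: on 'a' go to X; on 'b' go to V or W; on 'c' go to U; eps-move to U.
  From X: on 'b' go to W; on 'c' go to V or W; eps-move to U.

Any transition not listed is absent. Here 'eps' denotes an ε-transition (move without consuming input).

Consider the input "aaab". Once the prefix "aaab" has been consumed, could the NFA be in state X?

Start: ε-closure({U}) = {U, V}.
Read 'a': U→{W}, V→{V}; union {V, W}; ε-closure = {U, V, W}.
Read 'a': U→{W}, V→{V}, W→{X}; union {V, W, X}; ε-closure = {U, V, W, X}.
Read 'a': U→{W}, V→{V}, W→{X}, X→∅; union {V, W, X}; ε-closure = {U, V, W, X}.
Read 'b': U→∅, V→{U, X}, W→{V, W}, X→{W}; now {U, V, W, X}.
State X is in {U, V, W, X}.

Yes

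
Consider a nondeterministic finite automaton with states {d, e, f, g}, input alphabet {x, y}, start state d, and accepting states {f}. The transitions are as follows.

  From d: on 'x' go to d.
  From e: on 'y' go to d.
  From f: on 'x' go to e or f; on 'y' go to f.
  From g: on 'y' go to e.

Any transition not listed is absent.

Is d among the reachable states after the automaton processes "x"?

Yes

Start in {d}.
Read 'x': {d} → {d}.
State d is in {d}.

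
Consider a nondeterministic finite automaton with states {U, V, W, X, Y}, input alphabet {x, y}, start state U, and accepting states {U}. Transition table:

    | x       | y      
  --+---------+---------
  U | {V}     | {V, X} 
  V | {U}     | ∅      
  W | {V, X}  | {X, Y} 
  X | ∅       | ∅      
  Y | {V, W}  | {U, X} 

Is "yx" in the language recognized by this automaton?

Yes

Start in {U}.
Read 'y': U→{V, X}; now {V, X}.
Read 'x': V→{U}, X→∅; now {U}.
The final set {U} contains the accepting state U.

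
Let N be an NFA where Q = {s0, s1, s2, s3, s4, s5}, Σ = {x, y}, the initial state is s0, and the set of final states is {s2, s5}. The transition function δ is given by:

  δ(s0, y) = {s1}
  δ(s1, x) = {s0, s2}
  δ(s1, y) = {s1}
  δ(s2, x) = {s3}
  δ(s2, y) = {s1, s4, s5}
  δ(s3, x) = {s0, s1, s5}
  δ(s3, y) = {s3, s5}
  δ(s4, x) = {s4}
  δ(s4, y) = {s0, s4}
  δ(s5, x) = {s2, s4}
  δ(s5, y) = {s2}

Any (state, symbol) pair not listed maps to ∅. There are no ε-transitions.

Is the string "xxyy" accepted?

No

Start in {s0}.
Read 'x': {s0} → ∅.
The set is empty and remains empty for the remaining 3 symbols.
The final set ∅ contains no accepting state.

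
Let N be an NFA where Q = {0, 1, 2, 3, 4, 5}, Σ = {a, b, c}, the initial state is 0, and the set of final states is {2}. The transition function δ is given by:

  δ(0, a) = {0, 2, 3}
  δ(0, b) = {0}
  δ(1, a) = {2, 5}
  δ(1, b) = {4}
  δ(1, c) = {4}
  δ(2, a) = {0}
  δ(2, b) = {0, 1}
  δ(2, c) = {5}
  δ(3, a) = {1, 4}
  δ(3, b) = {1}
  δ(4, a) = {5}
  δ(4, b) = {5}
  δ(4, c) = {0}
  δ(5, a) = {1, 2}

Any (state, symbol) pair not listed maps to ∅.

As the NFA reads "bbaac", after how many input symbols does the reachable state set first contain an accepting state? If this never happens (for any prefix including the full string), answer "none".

Start in {0}.
Read 'b': 0→{0}; now {0}.
Read 'b': 0→{0}; now {0}.
Read 'a': 0→{0, 2, 3}; now {0, 2, 3}.
None of the earlier sets intersect F, but {0, 2, 3} does.

3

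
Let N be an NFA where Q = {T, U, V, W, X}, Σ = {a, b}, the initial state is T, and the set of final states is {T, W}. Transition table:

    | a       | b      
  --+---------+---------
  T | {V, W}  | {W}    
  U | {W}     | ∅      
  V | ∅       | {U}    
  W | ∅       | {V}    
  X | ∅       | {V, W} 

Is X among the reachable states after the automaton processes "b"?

Start in {T}.
Read 'b': {T} → {W}.
State X is not in {W}.

No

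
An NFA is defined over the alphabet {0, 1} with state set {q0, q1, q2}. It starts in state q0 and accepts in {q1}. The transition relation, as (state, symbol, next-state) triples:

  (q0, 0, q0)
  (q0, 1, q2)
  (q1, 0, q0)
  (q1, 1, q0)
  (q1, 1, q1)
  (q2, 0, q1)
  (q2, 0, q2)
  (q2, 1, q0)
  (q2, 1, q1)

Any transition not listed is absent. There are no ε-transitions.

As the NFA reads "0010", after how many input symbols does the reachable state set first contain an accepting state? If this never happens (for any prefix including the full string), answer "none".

4

Start in {q0}.
Read '0': {q0} → {q0}.
Read '0': {q0} → {q0}.
Read '1': {q0} → {q2}.
Read '0': {q2} → {q1, q2}.
None of the earlier sets intersect F, but {q1, q2} does.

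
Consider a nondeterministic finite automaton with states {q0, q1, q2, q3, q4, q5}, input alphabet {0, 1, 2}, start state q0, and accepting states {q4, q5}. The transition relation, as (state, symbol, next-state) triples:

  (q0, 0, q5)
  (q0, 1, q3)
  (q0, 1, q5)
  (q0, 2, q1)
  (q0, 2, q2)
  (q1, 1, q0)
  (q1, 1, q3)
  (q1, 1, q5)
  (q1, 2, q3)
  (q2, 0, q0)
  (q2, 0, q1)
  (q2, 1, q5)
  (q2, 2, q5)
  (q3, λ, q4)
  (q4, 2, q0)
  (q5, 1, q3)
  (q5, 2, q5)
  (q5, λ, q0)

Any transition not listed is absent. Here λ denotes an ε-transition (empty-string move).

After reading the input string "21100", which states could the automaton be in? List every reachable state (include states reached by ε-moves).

{q0, q5}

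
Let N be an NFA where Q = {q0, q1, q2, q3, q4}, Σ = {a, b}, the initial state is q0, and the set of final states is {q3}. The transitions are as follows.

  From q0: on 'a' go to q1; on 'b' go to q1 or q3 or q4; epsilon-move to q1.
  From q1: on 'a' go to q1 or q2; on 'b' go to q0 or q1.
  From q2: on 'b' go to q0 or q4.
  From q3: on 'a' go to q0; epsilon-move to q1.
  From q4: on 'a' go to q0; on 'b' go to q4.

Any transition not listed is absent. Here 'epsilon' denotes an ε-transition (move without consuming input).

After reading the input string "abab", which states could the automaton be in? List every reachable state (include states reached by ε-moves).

{q0, q1, q3, q4}

Start: ε-closure({q0}) = {q0, q1}.
Read 'a': q0→{q1}, q1→{q1, q2}; now {q1, q2}.
Read 'b': q1→{q0, q1}, q2→{q0, q4}; now {q0, q1, q4}.
Read 'a': q0→{q1}, q1→{q1, q2}, q4→{q0}; now {q0, q1, q2}.
Read 'b': q0→{q1, q3, q4}, q1→{q0, q1}, q2→{q0, q4}; now {q0, q1, q3, q4}.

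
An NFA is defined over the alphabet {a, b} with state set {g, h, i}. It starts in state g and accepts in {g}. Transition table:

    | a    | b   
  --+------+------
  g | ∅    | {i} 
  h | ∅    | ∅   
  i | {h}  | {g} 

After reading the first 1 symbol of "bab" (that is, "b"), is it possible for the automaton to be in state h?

No

Start in {g}.
Read 'b': g→{i}; now {i}.
State h is not in {i}.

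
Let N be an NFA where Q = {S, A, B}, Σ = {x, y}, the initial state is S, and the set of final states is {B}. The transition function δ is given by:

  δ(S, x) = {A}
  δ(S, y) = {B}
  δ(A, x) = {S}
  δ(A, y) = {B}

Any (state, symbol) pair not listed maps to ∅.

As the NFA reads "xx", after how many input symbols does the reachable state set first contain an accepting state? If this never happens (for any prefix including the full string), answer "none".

none

Start in {S}.
Read 'x': S→{A}; now {A}.
Read 'x': A→{S}; now {S}.
No reachable set along the way intersects F.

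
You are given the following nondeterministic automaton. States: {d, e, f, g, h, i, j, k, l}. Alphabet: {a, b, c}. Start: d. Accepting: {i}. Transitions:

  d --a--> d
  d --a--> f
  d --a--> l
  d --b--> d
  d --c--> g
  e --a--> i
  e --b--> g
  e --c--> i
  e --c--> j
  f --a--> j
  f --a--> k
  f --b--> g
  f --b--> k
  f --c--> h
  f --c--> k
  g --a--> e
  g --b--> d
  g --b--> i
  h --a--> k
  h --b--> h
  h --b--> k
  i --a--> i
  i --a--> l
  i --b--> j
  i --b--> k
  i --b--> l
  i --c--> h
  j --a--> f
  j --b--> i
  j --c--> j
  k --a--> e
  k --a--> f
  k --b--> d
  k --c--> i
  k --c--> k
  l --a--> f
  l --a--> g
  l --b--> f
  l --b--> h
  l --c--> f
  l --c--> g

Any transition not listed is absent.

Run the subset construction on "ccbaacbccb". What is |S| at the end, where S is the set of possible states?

0

Start in {d}.
Read 'c': {d} → {g}.
Read 'c': {g} → ∅.
The set is empty and remains empty for the remaining 8 symbols.
That set has 0 states.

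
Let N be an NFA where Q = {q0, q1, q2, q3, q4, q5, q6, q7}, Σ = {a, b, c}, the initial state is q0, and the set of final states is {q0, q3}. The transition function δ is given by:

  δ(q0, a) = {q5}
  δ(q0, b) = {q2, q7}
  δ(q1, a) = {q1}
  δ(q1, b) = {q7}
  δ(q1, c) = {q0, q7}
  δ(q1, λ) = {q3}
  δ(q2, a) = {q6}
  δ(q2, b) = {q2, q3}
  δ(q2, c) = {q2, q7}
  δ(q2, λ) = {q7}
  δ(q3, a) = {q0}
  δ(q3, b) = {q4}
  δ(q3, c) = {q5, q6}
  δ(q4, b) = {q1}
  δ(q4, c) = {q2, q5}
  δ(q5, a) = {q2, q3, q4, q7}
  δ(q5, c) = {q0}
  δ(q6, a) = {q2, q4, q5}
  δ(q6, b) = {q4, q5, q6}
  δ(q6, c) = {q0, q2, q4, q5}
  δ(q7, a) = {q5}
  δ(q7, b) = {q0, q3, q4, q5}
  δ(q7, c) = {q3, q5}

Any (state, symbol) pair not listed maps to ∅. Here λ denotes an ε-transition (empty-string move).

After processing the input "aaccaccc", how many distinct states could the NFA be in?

7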